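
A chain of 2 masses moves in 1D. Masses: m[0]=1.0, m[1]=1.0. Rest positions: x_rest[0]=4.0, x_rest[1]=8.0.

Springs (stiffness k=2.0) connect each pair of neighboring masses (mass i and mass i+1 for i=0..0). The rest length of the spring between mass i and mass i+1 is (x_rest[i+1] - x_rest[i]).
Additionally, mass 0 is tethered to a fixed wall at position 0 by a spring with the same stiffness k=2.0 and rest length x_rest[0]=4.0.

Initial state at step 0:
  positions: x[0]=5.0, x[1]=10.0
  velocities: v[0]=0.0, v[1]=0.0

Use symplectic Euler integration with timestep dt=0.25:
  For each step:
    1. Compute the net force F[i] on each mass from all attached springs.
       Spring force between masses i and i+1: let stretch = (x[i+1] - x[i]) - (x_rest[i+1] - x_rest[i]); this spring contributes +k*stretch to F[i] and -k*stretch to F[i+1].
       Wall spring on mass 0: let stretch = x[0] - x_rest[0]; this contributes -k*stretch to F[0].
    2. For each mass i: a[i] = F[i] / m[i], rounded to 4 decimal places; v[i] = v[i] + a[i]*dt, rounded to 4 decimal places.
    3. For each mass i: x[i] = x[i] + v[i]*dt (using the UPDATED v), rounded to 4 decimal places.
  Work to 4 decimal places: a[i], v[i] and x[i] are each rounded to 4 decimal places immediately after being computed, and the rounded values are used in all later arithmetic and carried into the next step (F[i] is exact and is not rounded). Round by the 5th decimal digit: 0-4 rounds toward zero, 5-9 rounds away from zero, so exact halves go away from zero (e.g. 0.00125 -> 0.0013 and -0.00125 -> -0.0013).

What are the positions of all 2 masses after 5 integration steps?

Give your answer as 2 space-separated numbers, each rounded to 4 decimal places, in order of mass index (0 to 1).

Answer: 4.6002 8.5732

Derivation:
Step 0: x=[5.0000 10.0000] v=[0.0000 0.0000]
Step 1: x=[5.0000 9.8750] v=[0.0000 -0.5000]
Step 2: x=[4.9844 9.6406] v=[-0.0625 -0.9375]
Step 3: x=[4.9278 9.3242] v=[-0.2266 -1.2656]
Step 4: x=[4.8047 8.9583] v=[-0.4923 -1.4638]
Step 5: x=[4.6002 8.5732] v=[-0.8179 -1.5406]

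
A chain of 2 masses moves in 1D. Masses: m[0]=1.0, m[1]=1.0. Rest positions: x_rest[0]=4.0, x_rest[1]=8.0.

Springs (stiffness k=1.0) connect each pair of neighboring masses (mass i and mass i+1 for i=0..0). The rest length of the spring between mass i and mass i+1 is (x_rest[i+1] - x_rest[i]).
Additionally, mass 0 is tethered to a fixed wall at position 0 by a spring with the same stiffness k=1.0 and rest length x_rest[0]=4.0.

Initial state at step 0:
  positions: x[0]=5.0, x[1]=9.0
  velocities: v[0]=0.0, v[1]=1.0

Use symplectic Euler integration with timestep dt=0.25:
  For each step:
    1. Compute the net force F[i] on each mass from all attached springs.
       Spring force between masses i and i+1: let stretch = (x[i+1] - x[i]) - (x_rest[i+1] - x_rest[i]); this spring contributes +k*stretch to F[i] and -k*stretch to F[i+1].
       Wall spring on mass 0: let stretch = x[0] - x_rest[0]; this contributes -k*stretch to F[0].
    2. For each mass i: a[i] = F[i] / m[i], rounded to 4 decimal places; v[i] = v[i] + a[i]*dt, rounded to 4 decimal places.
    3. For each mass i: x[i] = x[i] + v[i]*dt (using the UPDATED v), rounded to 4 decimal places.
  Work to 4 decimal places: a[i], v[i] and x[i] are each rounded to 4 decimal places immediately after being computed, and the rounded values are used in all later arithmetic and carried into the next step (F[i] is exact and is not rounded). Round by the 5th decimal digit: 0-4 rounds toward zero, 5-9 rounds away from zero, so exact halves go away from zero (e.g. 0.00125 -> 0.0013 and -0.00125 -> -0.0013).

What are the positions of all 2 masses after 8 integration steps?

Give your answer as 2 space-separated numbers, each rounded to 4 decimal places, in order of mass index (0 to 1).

Answer: 4.6348 9.5525

Derivation:
Step 0: x=[5.0000 9.0000] v=[0.0000 1.0000]
Step 1: x=[4.9375 9.2500] v=[-0.2500 1.0000]
Step 2: x=[4.8359 9.4805] v=[-0.4063 0.9219]
Step 3: x=[4.7224 9.6707] v=[-0.4541 0.7608]
Step 4: x=[4.6230 9.8016] v=[-0.3976 0.5237]
Step 5: x=[4.5583 9.8589] v=[-0.2587 0.2291]
Step 6: x=[4.5400 9.8349] v=[-0.0731 -0.0961]
Step 7: x=[4.5689 9.7300] v=[0.1156 -0.4198]
Step 8: x=[4.6348 9.5525] v=[0.2637 -0.7101]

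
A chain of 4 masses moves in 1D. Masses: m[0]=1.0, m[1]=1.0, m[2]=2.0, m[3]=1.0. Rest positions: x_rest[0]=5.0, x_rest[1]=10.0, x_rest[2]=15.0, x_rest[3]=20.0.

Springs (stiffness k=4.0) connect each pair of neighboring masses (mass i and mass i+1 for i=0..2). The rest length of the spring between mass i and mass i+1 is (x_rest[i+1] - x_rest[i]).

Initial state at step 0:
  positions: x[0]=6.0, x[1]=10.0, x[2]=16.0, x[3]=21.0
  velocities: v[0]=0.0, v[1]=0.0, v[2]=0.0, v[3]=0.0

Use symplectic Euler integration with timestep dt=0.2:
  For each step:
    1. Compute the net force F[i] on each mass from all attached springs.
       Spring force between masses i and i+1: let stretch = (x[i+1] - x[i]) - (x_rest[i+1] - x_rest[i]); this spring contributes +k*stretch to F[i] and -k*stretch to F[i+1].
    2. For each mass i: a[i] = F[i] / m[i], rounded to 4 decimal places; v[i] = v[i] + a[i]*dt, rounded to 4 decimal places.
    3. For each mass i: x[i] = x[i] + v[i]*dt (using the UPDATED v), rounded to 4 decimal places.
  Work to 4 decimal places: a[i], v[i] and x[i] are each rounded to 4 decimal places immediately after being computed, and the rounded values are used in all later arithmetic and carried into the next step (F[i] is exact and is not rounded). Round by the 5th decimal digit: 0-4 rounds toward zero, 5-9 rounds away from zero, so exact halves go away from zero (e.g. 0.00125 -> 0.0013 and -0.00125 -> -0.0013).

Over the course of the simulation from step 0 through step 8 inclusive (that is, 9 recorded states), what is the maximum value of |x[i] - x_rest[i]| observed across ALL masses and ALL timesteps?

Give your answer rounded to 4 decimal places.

Answer: 1.5036

Derivation:
Step 0: x=[6.0000 10.0000 16.0000 21.0000] v=[0.0000 0.0000 0.0000 0.0000]
Step 1: x=[5.8400 10.3200 15.9200 21.0000] v=[-0.8000 1.6000 -0.4000 0.0000]
Step 2: x=[5.5968 10.8192 15.7984 20.9872] v=[-1.2160 2.4960 -0.6080 -0.0640]
Step 3: x=[5.3892 11.2795 15.6936 20.9442] v=[-1.0381 2.3014 -0.5242 -0.2150]
Step 4: x=[5.3240 11.5036 15.6557 20.8611] v=[-0.3259 1.1204 -0.1896 -0.4155]
Step 5: x=[5.4476 11.4033 15.7020 20.7451] v=[0.6178 -0.5016 0.2317 -0.5798]
Step 6: x=[5.7241 11.0379 15.8079 20.6222] v=[1.3824 -1.8272 0.5295 -0.6143]
Step 7: x=[6.0508 10.5855 15.9173 20.5291] v=[1.6334 -2.2622 0.5472 -0.4657]
Step 8: x=[6.3030 10.2606 15.9691 20.4981] v=[1.2612 -1.6245 0.2592 -0.1551]
Max displacement = 1.5036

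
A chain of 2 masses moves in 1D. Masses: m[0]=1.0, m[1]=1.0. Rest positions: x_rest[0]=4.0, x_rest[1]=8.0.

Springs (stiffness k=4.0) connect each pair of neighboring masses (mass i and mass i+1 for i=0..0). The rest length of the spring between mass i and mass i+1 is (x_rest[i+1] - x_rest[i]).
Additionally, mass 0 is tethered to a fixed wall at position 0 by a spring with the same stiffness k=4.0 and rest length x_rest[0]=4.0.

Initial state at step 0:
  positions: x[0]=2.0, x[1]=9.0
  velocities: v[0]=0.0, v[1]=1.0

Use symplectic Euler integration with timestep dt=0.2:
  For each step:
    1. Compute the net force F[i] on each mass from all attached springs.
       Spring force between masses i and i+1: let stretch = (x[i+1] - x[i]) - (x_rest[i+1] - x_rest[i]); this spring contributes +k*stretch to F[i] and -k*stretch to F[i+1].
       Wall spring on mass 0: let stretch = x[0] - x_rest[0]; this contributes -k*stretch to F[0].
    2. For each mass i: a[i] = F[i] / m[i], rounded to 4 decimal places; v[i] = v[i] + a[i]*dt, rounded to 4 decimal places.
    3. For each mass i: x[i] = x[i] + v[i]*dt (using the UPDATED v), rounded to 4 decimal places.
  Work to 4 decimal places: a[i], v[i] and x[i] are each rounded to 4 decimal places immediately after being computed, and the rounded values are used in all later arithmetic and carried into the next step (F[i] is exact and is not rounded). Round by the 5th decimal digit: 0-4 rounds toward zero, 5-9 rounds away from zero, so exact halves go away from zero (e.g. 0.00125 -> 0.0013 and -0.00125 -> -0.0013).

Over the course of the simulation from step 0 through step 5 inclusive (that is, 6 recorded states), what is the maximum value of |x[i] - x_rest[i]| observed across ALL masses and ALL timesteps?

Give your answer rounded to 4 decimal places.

Step 0: x=[2.0000 9.0000] v=[0.0000 1.0000]
Step 1: x=[2.8000 8.7200] v=[4.0000 -1.4000]
Step 2: x=[4.0992 8.1328] v=[6.4960 -2.9360]
Step 3: x=[5.3879 7.5402] v=[6.4435 -2.9629]
Step 4: x=[6.1589 7.2433] v=[3.8550 -1.4847]
Step 5: x=[6.1180 7.4129] v=[-0.2046 0.8478]
Max displacement = 2.1589

Answer: 2.1589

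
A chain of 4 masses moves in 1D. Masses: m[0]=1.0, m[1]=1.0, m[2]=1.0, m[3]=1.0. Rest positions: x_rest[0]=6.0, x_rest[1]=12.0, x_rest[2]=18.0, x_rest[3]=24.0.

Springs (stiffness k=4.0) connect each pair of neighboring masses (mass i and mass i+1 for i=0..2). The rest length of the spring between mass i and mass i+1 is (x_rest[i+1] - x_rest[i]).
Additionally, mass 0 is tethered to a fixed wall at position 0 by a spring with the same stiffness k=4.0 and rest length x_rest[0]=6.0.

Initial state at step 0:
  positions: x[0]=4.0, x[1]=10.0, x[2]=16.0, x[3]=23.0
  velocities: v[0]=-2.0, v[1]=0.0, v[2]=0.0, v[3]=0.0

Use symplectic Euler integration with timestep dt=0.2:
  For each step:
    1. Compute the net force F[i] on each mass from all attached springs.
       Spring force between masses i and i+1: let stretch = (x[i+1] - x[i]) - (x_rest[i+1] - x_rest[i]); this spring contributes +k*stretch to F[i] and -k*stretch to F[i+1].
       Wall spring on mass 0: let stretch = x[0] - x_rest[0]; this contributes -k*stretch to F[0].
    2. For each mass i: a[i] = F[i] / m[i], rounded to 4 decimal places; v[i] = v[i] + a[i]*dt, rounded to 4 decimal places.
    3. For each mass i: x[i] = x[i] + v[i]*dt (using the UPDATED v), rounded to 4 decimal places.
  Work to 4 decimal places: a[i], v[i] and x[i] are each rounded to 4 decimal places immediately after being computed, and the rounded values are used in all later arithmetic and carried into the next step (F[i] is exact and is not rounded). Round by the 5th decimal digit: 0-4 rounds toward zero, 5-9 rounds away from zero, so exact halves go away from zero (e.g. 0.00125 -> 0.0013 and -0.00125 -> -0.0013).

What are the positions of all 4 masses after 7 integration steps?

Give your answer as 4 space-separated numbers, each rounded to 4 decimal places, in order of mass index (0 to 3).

Answer: 6.5936 12.0651 16.3810 21.9429

Derivation:
Step 0: x=[4.0000 10.0000 16.0000 23.0000] v=[-2.0000 0.0000 0.0000 0.0000]
Step 1: x=[3.9200 10.0000 16.1600 22.8400] v=[-0.4000 0.0000 0.8000 -0.8000]
Step 2: x=[4.1856 10.0128 16.4032 22.5712] v=[1.3280 0.0640 1.2160 -1.3440]
Step 3: x=[4.7139 10.1157 16.6108 22.2755] v=[2.6413 0.5146 1.0381 -1.4784]
Step 4: x=[5.3522 10.3935 16.6856 22.0335] v=[3.1916 1.3892 0.3738 -1.2102]
Step 5: x=[5.9408 10.8715 16.6093 21.8958] v=[2.9429 2.3898 -0.3816 -0.6885]
Step 6: x=[6.3678 11.4786 16.4608 21.8723] v=[2.1348 3.0355 -0.7426 -0.1177]
Step 7: x=[6.5936 12.0651 16.3810 21.9429] v=[1.1292 2.9326 -0.3992 0.3531]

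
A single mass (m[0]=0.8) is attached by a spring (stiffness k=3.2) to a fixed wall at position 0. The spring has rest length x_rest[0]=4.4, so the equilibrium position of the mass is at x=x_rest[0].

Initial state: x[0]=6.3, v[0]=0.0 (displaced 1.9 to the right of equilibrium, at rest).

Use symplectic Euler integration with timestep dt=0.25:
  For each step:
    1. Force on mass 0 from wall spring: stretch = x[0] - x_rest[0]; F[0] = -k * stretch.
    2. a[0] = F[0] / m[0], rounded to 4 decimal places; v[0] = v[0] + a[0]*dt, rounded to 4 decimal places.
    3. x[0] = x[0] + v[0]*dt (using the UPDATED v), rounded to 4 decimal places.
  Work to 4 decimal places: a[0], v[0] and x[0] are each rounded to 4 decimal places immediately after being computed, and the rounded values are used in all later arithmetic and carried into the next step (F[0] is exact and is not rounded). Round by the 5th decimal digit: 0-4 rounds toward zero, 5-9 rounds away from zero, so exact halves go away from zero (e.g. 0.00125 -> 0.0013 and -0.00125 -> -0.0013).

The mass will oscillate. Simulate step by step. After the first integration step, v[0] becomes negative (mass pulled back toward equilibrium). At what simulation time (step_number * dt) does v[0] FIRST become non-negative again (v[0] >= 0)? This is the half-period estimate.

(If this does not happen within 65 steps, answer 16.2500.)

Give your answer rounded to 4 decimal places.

Answer: 1.7500

Derivation:
Step 0: x=[6.3000] v=[0.0000]
Step 1: x=[5.8250] v=[-1.9000]
Step 2: x=[4.9938] v=[-3.3250]
Step 3: x=[4.0141] v=[-3.9188]
Step 4: x=[3.1309] v=[-3.5329]
Step 5: x=[2.5650] v=[-2.2638]
Step 6: x=[2.4578] v=[-0.4288]
Step 7: x=[2.8362] v=[1.5134]
First v>=0 after going negative at step 7, time=1.7500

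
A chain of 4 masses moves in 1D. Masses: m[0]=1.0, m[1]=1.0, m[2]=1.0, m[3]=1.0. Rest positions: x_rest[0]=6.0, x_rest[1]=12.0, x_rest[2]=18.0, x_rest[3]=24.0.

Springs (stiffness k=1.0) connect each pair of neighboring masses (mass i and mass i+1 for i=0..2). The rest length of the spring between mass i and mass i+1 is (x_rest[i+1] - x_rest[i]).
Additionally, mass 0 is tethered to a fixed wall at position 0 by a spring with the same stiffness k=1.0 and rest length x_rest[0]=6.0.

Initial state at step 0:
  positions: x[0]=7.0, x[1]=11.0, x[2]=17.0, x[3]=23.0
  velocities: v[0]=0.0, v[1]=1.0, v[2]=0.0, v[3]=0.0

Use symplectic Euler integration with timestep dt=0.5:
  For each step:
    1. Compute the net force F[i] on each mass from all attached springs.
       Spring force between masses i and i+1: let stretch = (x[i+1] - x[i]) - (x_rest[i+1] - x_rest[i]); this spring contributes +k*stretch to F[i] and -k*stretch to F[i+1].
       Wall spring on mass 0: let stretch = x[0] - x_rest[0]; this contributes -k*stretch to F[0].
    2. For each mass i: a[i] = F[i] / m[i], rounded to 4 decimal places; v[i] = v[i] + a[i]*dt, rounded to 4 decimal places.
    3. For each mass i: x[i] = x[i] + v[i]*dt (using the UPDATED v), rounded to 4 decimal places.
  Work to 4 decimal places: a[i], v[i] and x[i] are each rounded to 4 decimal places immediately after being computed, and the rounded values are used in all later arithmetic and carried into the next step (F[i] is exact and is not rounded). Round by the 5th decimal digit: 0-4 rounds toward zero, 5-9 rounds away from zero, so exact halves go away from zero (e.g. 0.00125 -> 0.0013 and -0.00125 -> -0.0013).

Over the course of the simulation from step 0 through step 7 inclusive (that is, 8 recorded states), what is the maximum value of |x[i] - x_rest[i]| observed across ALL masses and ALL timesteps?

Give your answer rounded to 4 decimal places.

Answer: 1.3678

Derivation:
Step 0: x=[7.0000 11.0000 17.0000 23.0000] v=[0.0000 1.0000 0.0000 0.0000]
Step 1: x=[6.2500 12.0000 17.0000 23.0000] v=[-1.5000 2.0000 0.0000 0.0000]
Step 2: x=[5.3750 12.8125 17.2500 23.0000] v=[-1.7500 1.6250 0.5000 0.0000]
Step 3: x=[5.0156 12.8750 17.8282 23.0625] v=[-0.7188 0.1250 1.1563 0.1250]
Step 4: x=[5.3672 12.2110 18.4767 23.3165] v=[0.7031 -1.3281 1.2969 0.5079]
Step 5: x=[6.0879 11.4024 18.7687 23.8605] v=[1.4414 -1.6172 0.5840 1.0880]
Step 6: x=[6.6153 11.1068 18.4921 24.6316] v=[1.0547 -0.5913 -0.5533 1.5421]
Step 7: x=[6.6117 11.5346 17.9040 25.3678] v=[-0.0072 0.8556 -1.1762 1.4724]
Max displacement = 1.3678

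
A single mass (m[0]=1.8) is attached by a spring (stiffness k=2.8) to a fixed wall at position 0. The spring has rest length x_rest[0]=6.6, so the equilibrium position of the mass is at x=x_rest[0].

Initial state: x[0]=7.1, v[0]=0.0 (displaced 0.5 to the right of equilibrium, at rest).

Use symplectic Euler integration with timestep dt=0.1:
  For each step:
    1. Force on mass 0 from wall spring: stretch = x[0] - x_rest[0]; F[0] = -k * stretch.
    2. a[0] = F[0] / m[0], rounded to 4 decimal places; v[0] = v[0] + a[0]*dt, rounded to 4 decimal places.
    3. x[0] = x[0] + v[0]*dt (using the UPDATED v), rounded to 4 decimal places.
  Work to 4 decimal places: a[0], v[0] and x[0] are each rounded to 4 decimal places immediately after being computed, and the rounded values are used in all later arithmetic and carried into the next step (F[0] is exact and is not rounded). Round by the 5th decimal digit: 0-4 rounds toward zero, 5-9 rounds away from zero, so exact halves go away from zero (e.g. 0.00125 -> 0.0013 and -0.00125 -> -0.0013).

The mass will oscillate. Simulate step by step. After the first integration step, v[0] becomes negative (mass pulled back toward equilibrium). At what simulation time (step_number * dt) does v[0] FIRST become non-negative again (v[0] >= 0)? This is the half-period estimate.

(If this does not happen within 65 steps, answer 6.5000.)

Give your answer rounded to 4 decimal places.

Step 0: x=[7.1000] v=[0.0000]
Step 1: x=[7.0922] v=[-0.0778]
Step 2: x=[7.0768] v=[-0.1544]
Step 3: x=[7.0539] v=[-0.2286]
Step 4: x=[7.0240] v=[-0.2992]
Step 5: x=[6.9875] v=[-0.3652]
Step 6: x=[6.9450] v=[-0.4255]
Step 7: x=[6.8971] v=[-0.4792]
Step 8: x=[6.8446] v=[-0.5254]
Step 9: x=[6.7883] v=[-0.5635]
Step 10: x=[6.7290] v=[-0.5928]
Step 11: x=[6.6677] v=[-0.6129]
Step 12: x=[6.6054] v=[-0.6234]
Step 13: x=[6.5430] v=[-0.6242]
Step 14: x=[6.4815] v=[-0.6153]
Step 15: x=[6.4218] v=[-0.5969]
Step 16: x=[6.3649] v=[-0.5692]
Step 17: x=[6.3116] v=[-0.5326]
Step 18: x=[6.2628] v=[-0.4877]
Step 19: x=[6.2193] v=[-0.4353]
Step 20: x=[6.1817] v=[-0.3761]
Step 21: x=[6.1506] v=[-0.3110]
Step 22: x=[6.1265] v=[-0.2411]
Step 23: x=[6.1098] v=[-0.1674]
Step 24: x=[6.1007] v=[-0.0912]
Step 25: x=[6.0994] v=[-0.0135]
Step 26: x=[6.1058] v=[0.0644]
First v>=0 after going negative at step 26, time=2.6000

Answer: 2.6000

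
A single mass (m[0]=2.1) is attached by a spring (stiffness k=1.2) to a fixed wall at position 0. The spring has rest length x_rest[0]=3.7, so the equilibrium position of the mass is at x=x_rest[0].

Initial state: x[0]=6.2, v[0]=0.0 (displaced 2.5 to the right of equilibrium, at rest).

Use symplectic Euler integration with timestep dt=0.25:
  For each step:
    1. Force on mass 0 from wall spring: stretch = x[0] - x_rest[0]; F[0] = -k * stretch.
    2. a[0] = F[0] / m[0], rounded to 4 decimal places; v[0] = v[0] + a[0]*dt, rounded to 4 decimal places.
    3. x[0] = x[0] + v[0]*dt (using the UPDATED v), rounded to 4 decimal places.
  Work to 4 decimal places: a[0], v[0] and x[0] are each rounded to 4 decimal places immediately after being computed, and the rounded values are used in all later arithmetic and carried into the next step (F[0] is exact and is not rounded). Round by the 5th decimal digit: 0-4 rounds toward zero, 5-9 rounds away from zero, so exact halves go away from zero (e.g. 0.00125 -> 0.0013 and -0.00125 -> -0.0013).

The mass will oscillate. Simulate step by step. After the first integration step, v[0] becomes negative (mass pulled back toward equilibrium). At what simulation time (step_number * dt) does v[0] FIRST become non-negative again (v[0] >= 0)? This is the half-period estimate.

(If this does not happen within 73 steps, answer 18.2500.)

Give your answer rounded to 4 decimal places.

Step 0: x=[6.2000] v=[0.0000]
Step 1: x=[6.1107] v=[-0.3572]
Step 2: x=[5.9353] v=[-0.7016]
Step 3: x=[5.6801] v=[-1.0209]
Step 4: x=[5.3542] v=[-1.3038]
Step 5: x=[4.9692] v=[-1.5401]
Step 6: x=[4.5389] v=[-1.7214]
Step 7: x=[4.0786] v=[-1.8413]
Step 8: x=[3.6048] v=[-1.8954]
Step 9: x=[3.1344] v=[-1.8818]
Step 10: x=[2.6842] v=[-1.8010]
Step 11: x=[2.2702] v=[-1.6559]
Step 12: x=[1.9073] v=[-1.4517]
Step 13: x=[1.6084] v=[-1.1956]
Step 14: x=[1.3842] v=[-0.8968]
Step 15: x=[1.2427] v=[-0.5660]
Step 16: x=[1.1890] v=[-0.2150]
Step 17: x=[1.2249] v=[0.1437]
First v>=0 after going negative at step 17, time=4.2500

Answer: 4.2500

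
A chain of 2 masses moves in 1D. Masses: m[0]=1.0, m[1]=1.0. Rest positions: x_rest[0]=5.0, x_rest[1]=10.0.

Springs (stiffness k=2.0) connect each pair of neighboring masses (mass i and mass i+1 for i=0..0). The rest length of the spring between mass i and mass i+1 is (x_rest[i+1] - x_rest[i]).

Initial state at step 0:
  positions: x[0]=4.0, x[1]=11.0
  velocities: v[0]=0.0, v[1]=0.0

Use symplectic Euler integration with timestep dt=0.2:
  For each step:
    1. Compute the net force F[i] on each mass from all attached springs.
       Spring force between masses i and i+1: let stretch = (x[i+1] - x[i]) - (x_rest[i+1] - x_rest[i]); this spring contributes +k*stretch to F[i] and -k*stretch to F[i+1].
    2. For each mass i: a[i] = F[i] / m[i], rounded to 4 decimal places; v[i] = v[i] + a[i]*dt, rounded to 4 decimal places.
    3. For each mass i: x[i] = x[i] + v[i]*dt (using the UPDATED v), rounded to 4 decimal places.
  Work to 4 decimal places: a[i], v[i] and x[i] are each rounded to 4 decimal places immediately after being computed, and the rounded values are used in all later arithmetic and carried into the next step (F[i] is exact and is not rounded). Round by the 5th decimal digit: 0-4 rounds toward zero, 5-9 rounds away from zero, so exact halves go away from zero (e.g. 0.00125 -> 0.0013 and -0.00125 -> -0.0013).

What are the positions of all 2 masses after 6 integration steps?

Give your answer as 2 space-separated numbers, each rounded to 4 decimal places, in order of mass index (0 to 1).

Step 0: x=[4.0000 11.0000] v=[0.0000 0.0000]
Step 1: x=[4.1600 10.8400] v=[0.8000 -0.8000]
Step 2: x=[4.4544 10.5456] v=[1.4720 -1.4720]
Step 3: x=[4.8361 10.1639] v=[1.9085 -1.9085]
Step 4: x=[5.2440 9.7560] v=[2.0396 -2.0396]
Step 5: x=[5.6129 9.3871] v=[1.8444 -1.8444]
Step 6: x=[5.8837 9.1163] v=[1.3541 -1.3541]

Answer: 5.8837 9.1163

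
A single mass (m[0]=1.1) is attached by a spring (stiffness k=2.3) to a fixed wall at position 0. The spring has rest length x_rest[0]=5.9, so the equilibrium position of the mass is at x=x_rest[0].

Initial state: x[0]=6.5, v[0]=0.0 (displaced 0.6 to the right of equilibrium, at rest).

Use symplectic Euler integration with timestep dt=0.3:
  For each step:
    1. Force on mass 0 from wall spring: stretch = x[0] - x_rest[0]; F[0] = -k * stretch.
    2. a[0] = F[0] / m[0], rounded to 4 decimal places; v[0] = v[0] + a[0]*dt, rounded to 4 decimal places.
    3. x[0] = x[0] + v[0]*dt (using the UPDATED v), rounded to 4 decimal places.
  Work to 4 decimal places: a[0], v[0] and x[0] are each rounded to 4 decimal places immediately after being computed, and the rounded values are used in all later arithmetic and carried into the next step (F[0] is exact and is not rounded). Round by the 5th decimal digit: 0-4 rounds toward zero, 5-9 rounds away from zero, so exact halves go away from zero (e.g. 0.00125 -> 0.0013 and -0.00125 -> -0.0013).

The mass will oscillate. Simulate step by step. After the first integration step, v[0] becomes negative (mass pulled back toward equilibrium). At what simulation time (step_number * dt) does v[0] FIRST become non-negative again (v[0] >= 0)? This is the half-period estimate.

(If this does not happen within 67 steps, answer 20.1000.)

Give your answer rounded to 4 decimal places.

Answer: 2.4000

Derivation:
Step 0: x=[6.5000] v=[0.0000]
Step 1: x=[6.3871] v=[-0.3764]
Step 2: x=[6.1825] v=[-0.6820]
Step 3: x=[5.9247] v=[-0.8592]
Step 4: x=[5.6623] v=[-0.8747]
Step 5: x=[5.4446] v=[-0.7256]
Step 6: x=[5.3126] v=[-0.4399]
Step 7: x=[5.2912] v=[-0.0714]
Step 8: x=[5.3844] v=[0.3105]
First v>=0 after going negative at step 8, time=2.4000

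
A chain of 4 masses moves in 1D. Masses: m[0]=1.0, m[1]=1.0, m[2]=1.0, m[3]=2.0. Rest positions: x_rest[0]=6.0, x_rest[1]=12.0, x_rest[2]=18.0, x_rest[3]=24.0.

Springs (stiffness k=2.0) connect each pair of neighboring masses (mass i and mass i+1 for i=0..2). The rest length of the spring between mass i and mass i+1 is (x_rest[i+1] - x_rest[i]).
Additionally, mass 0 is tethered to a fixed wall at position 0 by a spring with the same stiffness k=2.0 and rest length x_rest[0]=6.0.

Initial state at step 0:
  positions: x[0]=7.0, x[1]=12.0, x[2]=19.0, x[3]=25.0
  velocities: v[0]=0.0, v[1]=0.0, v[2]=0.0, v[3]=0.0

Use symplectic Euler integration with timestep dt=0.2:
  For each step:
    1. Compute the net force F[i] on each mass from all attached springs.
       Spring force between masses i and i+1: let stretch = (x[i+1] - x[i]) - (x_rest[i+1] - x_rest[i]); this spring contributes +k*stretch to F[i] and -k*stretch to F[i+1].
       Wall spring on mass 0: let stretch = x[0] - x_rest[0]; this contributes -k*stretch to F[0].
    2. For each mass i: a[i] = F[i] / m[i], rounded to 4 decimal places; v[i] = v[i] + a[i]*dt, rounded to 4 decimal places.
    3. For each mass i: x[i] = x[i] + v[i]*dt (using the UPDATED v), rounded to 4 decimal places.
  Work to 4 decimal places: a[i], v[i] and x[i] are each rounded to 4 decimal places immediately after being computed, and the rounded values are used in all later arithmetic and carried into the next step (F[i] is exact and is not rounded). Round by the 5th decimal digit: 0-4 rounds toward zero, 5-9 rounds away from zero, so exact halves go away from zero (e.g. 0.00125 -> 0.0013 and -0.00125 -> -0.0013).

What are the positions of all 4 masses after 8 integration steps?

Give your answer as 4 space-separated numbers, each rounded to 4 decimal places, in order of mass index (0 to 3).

Step 0: x=[7.0000 12.0000 19.0000 25.0000] v=[0.0000 0.0000 0.0000 0.0000]
Step 1: x=[6.8400 12.1600 18.9200 25.0000] v=[-0.8000 0.8000 -0.4000 0.0000]
Step 2: x=[6.5584 12.4352 18.7856 24.9968] v=[-1.4080 1.3760 -0.6720 -0.0160]
Step 3: x=[6.2223 12.7483 18.6401 24.9852] v=[-1.6806 1.5654 -0.7277 -0.0582]
Step 4: x=[5.9105 13.0106 18.5308 24.9598] v=[-1.5591 1.3117 -0.5464 -0.1272]
Step 5: x=[5.6938 13.1465 18.4942 24.9172] v=[-1.0833 0.6797 -0.1829 -0.2130]
Step 6: x=[5.6179 13.1140 18.5436 24.8577] v=[-0.3797 -0.1623 0.2472 -0.2976]
Step 7: x=[5.6922 12.9162 18.6638 24.7856] v=[0.3716 -0.9889 0.6010 -0.3604]
Step 8: x=[5.8891 12.6003 18.8139 24.7086] v=[0.9843 -1.5795 0.7507 -0.3848]

Answer: 5.8891 12.6003 18.8139 24.7086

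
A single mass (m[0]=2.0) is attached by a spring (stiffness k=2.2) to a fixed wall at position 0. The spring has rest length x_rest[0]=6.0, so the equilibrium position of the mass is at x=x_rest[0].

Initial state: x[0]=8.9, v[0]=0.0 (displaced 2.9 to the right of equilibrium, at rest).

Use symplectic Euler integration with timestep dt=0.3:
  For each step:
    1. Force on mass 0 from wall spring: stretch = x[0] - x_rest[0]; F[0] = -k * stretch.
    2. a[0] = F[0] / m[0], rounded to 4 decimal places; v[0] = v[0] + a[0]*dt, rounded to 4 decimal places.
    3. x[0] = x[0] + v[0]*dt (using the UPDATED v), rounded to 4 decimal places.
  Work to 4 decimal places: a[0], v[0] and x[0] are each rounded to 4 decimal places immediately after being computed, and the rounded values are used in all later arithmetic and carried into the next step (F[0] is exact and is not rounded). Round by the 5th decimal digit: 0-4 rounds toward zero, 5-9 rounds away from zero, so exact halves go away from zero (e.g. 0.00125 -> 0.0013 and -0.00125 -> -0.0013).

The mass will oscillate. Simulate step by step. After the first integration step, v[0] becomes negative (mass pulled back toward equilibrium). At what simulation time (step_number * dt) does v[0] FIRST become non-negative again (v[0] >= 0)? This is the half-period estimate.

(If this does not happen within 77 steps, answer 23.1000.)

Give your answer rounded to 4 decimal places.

Answer: 3.0000

Derivation:
Step 0: x=[8.9000] v=[0.0000]
Step 1: x=[8.6129] v=[-0.9570]
Step 2: x=[8.0671] v=[-1.8193]
Step 3: x=[7.3167] v=[-2.5014]
Step 4: x=[6.4359] v=[-2.9359]
Step 5: x=[5.5120] v=[-3.0798]
Step 6: x=[4.6364] v=[-2.9188]
Step 7: x=[3.8958] v=[-2.4688]
Step 8: x=[3.3635] v=[-1.7744]
Step 9: x=[3.0922] v=[-0.9043]
Step 10: x=[3.1088] v=[0.0553]
First v>=0 after going negative at step 10, time=3.0000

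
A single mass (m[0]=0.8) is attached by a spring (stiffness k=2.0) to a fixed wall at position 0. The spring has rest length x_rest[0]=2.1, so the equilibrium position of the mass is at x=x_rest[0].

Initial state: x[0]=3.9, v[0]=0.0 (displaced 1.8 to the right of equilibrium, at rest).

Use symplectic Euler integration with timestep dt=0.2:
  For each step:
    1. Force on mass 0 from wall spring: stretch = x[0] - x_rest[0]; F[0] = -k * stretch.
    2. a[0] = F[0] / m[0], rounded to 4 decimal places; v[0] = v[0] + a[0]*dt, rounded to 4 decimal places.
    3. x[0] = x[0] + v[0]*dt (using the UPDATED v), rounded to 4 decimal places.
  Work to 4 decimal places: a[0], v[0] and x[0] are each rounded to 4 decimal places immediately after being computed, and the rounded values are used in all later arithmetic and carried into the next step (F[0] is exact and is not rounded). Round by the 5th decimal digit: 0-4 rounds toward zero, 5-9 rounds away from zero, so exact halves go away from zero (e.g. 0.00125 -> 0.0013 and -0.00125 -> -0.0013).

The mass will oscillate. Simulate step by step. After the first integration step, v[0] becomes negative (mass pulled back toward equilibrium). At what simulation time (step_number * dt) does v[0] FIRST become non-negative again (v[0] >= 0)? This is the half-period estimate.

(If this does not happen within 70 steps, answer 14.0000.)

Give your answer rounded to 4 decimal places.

Answer: 2.0000

Derivation:
Step 0: x=[3.9000] v=[0.0000]
Step 1: x=[3.7200] v=[-0.9000]
Step 2: x=[3.3780] v=[-1.7100]
Step 3: x=[2.9082] v=[-2.3490]
Step 4: x=[2.3576] v=[-2.7531]
Step 5: x=[1.7812] v=[-2.8819]
Step 6: x=[1.2367] v=[-2.7225]
Step 7: x=[0.7785] v=[-2.2908]
Step 8: x=[0.4525] v=[-1.6300]
Step 9: x=[0.2913] v=[-0.8062]
Step 10: x=[0.3109] v=[0.0982]
First v>=0 after going negative at step 10, time=2.0000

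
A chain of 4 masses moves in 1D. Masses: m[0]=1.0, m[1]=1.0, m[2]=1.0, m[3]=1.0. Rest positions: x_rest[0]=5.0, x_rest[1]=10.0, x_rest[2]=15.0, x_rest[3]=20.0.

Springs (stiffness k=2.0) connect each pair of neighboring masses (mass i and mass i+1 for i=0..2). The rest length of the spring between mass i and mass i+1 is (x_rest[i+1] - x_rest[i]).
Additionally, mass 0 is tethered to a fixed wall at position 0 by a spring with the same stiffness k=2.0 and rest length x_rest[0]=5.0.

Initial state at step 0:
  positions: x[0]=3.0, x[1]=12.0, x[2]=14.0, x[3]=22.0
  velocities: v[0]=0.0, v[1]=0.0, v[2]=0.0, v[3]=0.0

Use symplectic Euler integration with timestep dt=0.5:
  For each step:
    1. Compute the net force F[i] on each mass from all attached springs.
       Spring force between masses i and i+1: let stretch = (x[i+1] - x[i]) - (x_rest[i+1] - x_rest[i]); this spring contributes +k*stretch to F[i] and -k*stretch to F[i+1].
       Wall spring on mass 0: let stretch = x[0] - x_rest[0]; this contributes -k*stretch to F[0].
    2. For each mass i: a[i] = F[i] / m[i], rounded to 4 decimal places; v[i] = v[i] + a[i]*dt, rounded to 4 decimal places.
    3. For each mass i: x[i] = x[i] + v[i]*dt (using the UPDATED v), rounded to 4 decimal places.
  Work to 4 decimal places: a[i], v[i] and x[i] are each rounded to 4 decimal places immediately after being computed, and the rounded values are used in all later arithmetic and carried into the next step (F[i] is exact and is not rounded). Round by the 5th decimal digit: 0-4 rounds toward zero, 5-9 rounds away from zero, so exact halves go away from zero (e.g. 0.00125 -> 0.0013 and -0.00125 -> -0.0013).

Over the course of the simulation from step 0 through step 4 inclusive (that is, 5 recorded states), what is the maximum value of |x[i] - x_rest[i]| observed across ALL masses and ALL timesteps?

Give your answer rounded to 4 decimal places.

Answer: 3.6875

Derivation:
Step 0: x=[3.0000 12.0000 14.0000 22.0000] v=[0.0000 0.0000 0.0000 0.0000]
Step 1: x=[6.0000 8.5000 17.0000 20.5000] v=[6.0000 -7.0000 6.0000 -3.0000]
Step 2: x=[7.2500 8.0000 17.5000 19.7500] v=[2.5000 -1.0000 1.0000 -1.5000]
Step 3: x=[5.2500 11.8750 14.3750 20.3750] v=[-4.0000 7.7500 -6.2500 1.2500]
Step 4: x=[3.9375 13.6875 13.0000 20.5000] v=[-2.6250 3.6250 -2.7500 0.2500]
Max displacement = 3.6875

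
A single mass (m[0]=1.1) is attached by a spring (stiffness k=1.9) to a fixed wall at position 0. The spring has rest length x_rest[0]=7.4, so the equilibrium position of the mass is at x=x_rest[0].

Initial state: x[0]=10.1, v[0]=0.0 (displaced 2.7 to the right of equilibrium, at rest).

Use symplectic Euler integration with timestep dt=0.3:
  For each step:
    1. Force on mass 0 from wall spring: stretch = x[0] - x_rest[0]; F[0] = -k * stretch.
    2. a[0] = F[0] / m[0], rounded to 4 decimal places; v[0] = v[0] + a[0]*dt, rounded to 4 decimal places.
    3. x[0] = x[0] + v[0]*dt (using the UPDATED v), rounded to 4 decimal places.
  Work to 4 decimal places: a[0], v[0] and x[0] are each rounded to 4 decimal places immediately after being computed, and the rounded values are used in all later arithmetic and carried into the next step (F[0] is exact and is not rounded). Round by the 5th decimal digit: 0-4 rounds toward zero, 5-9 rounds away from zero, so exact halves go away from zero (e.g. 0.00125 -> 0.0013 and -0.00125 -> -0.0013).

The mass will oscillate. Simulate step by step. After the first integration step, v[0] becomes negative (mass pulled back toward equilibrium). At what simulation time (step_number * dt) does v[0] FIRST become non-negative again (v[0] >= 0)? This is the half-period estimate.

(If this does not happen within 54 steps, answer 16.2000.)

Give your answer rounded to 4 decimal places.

Answer: 2.4000

Derivation:
Step 0: x=[10.1000] v=[0.0000]
Step 1: x=[9.6803] v=[-1.3991]
Step 2: x=[8.9061] v=[-2.5807]
Step 3: x=[7.8978] v=[-3.3611]
Step 4: x=[6.8121] v=[-3.6190]
Step 5: x=[5.8178] v=[-3.3144]
Step 6: x=[5.0695] v=[-2.4945]
Step 7: x=[4.6834] v=[-1.2869]
Step 8: x=[4.7196] v=[0.1208]
First v>=0 after going negative at step 8, time=2.4000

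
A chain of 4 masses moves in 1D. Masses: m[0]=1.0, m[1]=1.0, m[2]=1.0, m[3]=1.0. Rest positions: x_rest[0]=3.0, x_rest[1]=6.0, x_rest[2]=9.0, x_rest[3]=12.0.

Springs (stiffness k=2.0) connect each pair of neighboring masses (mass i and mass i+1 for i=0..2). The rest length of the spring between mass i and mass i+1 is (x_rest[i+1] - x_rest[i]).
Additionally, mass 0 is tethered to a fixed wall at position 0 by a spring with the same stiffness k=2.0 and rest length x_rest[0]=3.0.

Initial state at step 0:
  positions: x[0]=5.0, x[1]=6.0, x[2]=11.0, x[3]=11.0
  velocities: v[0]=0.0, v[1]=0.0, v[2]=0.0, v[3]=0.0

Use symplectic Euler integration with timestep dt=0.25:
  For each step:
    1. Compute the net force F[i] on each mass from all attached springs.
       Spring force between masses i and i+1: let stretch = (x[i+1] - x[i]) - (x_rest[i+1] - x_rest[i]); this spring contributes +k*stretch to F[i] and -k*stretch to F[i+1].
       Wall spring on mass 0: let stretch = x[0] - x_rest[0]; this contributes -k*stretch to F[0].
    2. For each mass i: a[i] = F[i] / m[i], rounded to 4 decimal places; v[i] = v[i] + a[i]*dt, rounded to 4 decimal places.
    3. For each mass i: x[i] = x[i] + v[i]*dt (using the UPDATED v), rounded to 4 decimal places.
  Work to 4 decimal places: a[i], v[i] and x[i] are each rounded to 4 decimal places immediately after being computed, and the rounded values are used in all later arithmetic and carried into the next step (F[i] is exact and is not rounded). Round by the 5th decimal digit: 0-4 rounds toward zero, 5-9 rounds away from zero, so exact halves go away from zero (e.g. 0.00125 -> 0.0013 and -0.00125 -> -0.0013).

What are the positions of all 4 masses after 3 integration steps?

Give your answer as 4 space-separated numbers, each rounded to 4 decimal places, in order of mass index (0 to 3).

Answer: 2.8574 7.7950 8.4629 12.6738

Derivation:
Step 0: x=[5.0000 6.0000 11.0000 11.0000] v=[0.0000 0.0000 0.0000 0.0000]
Step 1: x=[4.5000 6.5000 10.3750 11.3750] v=[-2.0000 2.0000 -2.5000 1.5000]
Step 2: x=[3.6875 7.2344 9.3906 12.0000] v=[-3.2500 2.9375 -3.9375 2.5000]
Step 3: x=[2.8574 7.7950 8.4629 12.6738] v=[-3.3203 2.2422 -3.7109 2.6953]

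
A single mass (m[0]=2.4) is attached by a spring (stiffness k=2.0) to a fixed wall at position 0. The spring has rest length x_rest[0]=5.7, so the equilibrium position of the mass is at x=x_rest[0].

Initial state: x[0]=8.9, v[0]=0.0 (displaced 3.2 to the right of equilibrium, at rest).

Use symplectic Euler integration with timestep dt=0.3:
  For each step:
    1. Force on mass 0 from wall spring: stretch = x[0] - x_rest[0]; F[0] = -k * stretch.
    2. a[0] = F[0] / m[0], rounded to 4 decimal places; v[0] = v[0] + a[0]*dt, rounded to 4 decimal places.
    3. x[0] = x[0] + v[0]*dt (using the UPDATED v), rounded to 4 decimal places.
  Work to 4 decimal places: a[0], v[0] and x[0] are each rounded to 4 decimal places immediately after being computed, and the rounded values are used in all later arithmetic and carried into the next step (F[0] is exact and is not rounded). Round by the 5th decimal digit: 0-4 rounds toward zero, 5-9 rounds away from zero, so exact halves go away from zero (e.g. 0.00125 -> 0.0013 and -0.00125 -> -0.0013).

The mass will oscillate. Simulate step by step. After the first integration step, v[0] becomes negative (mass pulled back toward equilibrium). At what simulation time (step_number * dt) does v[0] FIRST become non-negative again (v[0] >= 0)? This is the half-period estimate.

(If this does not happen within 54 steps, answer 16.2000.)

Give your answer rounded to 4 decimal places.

Answer: 3.6000

Derivation:
Step 0: x=[8.9000] v=[0.0000]
Step 1: x=[8.6600] v=[-0.8000]
Step 2: x=[8.1980] v=[-1.5400]
Step 3: x=[7.5487] v=[-2.1645]
Step 4: x=[6.7607] v=[-2.6267]
Step 5: x=[5.8931] v=[-2.8919]
Step 6: x=[5.0110] v=[-2.9402]
Step 7: x=[4.1806] v=[-2.7679]
Step 8: x=[3.4642] v=[-2.3880]
Step 9: x=[2.9155] v=[-1.8290]
Step 10: x=[2.5756] v=[-1.1329]
Step 11: x=[2.4701] v=[-0.3518]
Step 12: x=[2.6068] v=[0.4557]
First v>=0 after going negative at step 12, time=3.6000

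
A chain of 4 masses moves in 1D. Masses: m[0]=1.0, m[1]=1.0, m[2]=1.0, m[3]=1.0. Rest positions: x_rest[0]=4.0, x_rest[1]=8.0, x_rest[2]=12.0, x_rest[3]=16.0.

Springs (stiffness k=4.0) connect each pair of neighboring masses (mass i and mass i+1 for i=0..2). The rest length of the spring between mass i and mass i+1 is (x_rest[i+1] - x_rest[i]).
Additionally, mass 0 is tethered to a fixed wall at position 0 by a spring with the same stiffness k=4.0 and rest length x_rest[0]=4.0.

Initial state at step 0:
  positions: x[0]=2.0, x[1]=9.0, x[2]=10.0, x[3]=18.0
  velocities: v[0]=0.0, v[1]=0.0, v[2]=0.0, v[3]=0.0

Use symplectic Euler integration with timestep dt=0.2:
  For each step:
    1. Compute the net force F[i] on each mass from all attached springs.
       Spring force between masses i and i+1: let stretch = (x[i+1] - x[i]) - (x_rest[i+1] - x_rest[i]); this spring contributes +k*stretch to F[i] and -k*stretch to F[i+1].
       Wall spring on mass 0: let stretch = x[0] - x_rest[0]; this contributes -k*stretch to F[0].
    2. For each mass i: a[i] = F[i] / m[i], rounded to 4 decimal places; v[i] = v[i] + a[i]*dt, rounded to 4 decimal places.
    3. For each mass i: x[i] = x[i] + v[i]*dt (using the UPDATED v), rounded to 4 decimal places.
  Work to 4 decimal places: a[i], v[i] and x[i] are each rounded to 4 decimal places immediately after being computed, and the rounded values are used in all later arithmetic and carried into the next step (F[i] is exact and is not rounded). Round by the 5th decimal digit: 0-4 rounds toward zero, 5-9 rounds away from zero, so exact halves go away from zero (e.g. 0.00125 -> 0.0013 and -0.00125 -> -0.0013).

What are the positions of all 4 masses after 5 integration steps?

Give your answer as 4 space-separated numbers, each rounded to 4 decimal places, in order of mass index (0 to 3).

Answer: 4.9819 7.7522 13.2165 14.8952

Derivation:
Step 0: x=[2.0000 9.0000 10.0000 18.0000] v=[0.0000 0.0000 0.0000 0.0000]
Step 1: x=[2.8000 8.0400 11.1200 17.3600] v=[4.0000 -4.8000 5.6000 -3.2000]
Step 2: x=[3.9904 6.7344 12.7456 16.3616] v=[5.9520 -6.5280 8.1280 -4.9920]
Step 3: x=[4.9814 5.9516 13.9880 15.4246] v=[4.9549 -3.9142 6.2118 -4.6848]
Step 4: x=[5.3306 6.2994 14.1744 14.8978] v=[1.7459 1.7388 0.9320 -2.6341]
Step 5: x=[4.9819 7.7522 13.2165 14.8952] v=[-1.7435 7.2638 -4.7893 -0.0128]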